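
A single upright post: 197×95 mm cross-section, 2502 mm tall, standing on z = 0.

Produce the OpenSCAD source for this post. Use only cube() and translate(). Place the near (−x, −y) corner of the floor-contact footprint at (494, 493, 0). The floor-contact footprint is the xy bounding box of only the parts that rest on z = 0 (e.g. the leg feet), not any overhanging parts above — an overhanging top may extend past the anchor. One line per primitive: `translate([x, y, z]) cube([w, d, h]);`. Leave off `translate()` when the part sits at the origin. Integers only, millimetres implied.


translate([494, 493, 0]) cube([197, 95, 2502]);


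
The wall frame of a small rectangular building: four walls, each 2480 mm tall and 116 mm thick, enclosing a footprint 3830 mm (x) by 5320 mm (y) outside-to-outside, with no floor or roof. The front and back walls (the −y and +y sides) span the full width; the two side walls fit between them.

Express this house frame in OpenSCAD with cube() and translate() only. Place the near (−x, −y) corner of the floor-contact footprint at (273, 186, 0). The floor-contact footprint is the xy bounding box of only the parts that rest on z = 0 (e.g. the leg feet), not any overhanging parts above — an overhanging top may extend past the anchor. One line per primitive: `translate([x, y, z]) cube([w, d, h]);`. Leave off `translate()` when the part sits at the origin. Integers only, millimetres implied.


translate([273, 186, 0]) cube([3830, 116, 2480]);
translate([273, 5390, 0]) cube([3830, 116, 2480]);
translate([273, 302, 0]) cube([116, 5088, 2480]);
translate([3987, 302, 0]) cube([116, 5088, 2480]);


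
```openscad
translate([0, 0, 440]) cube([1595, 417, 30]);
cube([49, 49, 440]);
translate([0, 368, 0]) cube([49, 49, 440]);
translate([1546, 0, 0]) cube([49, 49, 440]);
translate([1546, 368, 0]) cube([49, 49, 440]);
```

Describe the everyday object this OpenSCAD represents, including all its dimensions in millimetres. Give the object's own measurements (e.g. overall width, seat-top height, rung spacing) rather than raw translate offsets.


A long wooden bench with a 1595 mm (x) × 417 mm (y) seat, 30 mm thick, its top surface 470 mm above the floor. Four 49 mm square legs at the seat corners, flush with the edges, run from z = 0 to the seat underside.


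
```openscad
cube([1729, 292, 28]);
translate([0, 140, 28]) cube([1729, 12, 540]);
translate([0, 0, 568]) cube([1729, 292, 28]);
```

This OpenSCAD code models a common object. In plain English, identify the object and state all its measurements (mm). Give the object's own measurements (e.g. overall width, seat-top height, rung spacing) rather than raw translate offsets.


An I-beam lying along x, 1729 mm long. Overall section height 596 mm. Two flanges 292 mm wide (y) and 28 mm thick, one on the floor and one at the top; a web 12 mm thick runs between them, centred on the flange width.


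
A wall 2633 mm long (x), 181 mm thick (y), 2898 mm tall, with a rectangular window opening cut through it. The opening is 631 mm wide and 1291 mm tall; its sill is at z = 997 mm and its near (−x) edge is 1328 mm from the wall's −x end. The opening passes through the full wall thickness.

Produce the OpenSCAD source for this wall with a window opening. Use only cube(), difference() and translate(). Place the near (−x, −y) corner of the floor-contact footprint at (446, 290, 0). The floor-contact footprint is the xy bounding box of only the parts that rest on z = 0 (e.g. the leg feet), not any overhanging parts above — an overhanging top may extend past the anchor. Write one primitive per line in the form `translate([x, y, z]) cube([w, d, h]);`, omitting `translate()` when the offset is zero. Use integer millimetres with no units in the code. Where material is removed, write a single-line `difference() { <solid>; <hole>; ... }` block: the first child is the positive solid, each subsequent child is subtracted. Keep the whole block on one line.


difference() { translate([446, 290, 0]) cube([2633, 181, 2898]); translate([1774, 290, 997]) cube([631, 181, 1291]); }


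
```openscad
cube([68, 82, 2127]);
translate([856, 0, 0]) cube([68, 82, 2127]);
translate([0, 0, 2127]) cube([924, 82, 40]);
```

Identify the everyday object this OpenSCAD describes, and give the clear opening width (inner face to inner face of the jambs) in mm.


A door frame. The clear opening width is 788 mm.

Two 2127 mm tall posts with a header on top — a door frame. The left jamb is 68 mm wide at x = 0; the right jamb starts at x = 856. The clear opening is 856 − 68 = 788 mm.


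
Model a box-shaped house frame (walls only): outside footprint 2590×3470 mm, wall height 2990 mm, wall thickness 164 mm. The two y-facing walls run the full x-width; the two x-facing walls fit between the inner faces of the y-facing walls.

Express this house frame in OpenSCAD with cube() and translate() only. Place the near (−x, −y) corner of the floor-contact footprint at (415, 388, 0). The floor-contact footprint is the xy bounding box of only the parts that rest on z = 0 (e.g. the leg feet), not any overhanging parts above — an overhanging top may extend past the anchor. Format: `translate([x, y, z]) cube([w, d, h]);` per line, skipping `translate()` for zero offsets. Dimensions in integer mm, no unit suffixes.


translate([415, 388, 0]) cube([2590, 164, 2990]);
translate([415, 3694, 0]) cube([2590, 164, 2990]);
translate([415, 552, 0]) cube([164, 3142, 2990]);
translate([2841, 552, 0]) cube([164, 3142, 2990]);


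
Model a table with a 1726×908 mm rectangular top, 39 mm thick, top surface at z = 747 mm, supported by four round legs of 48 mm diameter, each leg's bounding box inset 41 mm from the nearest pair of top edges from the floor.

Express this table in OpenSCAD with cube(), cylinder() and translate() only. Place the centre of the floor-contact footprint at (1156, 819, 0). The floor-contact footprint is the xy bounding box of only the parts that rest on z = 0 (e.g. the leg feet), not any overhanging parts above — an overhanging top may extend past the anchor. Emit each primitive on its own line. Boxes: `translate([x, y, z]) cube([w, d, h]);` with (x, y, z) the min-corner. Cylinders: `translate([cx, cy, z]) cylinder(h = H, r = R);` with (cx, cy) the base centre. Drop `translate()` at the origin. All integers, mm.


translate([293, 365, 708]) cube([1726, 908, 39]);
translate([358, 430, 0]) cylinder(h = 708, r = 24);
translate([1954, 430, 0]) cylinder(h = 708, r = 24);
translate([358, 1208, 0]) cylinder(h = 708, r = 24);
translate([1954, 1208, 0]) cylinder(h = 708, r = 24);


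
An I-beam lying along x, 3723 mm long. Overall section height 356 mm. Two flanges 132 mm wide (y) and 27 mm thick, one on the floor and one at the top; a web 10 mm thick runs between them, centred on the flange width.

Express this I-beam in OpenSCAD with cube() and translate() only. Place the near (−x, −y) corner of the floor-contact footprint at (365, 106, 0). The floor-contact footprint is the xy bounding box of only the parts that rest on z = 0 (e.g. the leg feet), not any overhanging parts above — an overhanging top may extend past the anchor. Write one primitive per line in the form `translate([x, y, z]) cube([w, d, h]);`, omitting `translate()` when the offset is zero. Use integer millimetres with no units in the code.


translate([365, 106, 0]) cube([3723, 132, 27]);
translate([365, 167, 27]) cube([3723, 10, 302]);
translate([365, 106, 329]) cube([3723, 132, 27]);


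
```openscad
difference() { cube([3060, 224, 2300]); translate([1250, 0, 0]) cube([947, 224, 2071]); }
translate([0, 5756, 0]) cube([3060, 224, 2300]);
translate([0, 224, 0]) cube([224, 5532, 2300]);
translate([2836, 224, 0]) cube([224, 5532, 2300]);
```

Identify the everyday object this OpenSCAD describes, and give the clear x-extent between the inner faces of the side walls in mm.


A single room. The interior width is 2612 mm.

Four walls enclosing a rectangle with a door in the front wall — a room. Outside width 3060 minus two 224 mm walls gives 2612 mm.


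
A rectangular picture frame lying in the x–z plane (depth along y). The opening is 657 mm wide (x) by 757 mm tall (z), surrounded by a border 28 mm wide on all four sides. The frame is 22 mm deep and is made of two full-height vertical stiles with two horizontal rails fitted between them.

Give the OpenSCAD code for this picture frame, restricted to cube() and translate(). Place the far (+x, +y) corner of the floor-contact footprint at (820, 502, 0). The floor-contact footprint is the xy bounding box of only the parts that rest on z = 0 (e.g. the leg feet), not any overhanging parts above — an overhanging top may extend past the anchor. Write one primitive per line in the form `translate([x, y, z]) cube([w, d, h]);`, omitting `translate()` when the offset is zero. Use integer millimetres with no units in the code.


translate([107, 480, 0]) cube([28, 22, 813]);
translate([792, 480, 0]) cube([28, 22, 813]);
translate([135, 480, 0]) cube([657, 22, 28]);
translate([135, 480, 785]) cube([657, 22, 28]);


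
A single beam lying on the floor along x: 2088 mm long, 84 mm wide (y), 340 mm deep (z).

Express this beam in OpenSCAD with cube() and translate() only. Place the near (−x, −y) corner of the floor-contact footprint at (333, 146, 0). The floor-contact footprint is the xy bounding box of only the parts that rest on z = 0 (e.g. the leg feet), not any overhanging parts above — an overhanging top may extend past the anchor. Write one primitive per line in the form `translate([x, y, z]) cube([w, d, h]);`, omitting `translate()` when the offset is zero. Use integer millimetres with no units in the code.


translate([333, 146, 0]) cube([2088, 84, 340]);


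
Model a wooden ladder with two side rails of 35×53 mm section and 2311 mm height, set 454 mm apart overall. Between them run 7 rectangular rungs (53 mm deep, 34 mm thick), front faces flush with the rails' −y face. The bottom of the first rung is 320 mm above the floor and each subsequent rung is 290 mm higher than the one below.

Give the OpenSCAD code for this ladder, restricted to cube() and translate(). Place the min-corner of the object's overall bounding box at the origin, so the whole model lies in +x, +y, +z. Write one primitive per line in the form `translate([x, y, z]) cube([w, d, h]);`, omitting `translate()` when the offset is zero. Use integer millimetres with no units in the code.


// rung span = 454 - 2*35 = 384
// rung[k] z = 320 + k*290
cube([35, 53, 2311]);
translate([419, 0, 0]) cube([35, 53, 2311]);
translate([35, 0, 320]) cube([384, 53, 34]);
translate([35, 0, 610]) cube([384, 53, 34]);
translate([35, 0, 900]) cube([384, 53, 34]);
translate([35, 0, 1190]) cube([384, 53, 34]);
translate([35, 0, 1480]) cube([384, 53, 34]);
translate([35, 0, 1770]) cube([384, 53, 34]);
translate([35, 0, 2060]) cube([384, 53, 34]);


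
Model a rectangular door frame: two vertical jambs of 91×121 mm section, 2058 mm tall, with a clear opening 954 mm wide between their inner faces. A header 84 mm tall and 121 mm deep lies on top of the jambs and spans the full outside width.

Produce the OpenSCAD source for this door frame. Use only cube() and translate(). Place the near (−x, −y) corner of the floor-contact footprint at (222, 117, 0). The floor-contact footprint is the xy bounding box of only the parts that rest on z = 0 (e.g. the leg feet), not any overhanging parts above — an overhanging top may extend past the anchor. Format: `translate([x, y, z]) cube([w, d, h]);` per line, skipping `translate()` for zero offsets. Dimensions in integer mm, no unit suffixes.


translate([222, 117, 0]) cube([91, 121, 2058]);
translate([1267, 117, 0]) cube([91, 121, 2058]);
translate([222, 117, 2058]) cube([1136, 121, 84]);


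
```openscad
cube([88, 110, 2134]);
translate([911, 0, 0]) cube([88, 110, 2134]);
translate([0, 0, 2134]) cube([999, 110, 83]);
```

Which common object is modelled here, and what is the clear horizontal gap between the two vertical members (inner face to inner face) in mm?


A door frame. The clear opening width is 823 mm.

Two 2134 mm tall posts with a header on top — a door frame. The left jamb is 88 mm wide at x = 0; the right jamb starts at x = 911. The clear opening is 911 − 88 = 823 mm.


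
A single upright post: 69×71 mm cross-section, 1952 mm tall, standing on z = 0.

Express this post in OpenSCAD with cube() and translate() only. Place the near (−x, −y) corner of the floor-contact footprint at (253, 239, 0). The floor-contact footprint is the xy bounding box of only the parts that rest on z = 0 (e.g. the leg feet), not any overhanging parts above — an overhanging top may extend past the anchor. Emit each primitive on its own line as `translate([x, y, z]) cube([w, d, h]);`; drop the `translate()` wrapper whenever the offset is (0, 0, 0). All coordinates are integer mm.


translate([253, 239, 0]) cube([69, 71, 1952]);


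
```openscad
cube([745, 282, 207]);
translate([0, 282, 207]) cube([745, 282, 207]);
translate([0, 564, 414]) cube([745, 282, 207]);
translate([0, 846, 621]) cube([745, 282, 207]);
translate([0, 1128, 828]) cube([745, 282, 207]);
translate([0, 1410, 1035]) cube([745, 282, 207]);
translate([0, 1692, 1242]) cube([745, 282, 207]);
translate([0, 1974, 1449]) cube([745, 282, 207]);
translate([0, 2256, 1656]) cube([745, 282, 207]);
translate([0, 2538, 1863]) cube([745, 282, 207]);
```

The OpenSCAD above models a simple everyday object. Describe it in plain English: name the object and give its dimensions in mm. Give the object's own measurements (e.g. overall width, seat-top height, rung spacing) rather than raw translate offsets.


A straight staircase of 10 solid steps. Each step is 745 mm wide (x), 282 mm deep (y, the going) and 207 mm tall (the rise). The first step rests on the floor; each subsequent step sits one going further in +y and one rise higher in +z, directly behind and above the previous step with no overlap.


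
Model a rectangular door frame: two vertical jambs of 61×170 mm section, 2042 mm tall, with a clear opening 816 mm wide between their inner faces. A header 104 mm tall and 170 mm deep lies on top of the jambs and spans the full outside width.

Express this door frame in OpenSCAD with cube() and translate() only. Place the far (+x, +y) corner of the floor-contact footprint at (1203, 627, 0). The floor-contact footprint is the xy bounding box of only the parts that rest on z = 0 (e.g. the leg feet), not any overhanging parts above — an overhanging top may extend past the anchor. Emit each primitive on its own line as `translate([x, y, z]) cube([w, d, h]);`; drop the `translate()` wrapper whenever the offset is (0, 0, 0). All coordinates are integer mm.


translate([265, 457, 0]) cube([61, 170, 2042]);
translate([1142, 457, 0]) cube([61, 170, 2042]);
translate([265, 457, 2042]) cube([938, 170, 104]);


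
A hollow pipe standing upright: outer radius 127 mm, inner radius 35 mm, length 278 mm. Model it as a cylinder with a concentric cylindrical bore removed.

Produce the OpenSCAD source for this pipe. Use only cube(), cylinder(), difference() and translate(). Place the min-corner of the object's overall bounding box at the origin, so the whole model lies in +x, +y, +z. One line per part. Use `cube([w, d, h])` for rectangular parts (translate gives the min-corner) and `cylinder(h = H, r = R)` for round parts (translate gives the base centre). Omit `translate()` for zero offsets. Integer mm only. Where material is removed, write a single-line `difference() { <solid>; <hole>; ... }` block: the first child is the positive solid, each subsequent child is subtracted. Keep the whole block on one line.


difference() { translate([127, 127, 0]) cylinder(h = 278, r = 127); translate([127, 127, 0]) cylinder(h = 278, r = 35); }


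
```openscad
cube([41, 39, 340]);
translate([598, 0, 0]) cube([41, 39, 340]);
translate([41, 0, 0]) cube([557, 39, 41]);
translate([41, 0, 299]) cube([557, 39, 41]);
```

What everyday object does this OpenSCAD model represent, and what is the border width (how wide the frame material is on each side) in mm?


A picture frame. The border width is 41 mm.

Four thin pieces enclosing a rectangular opening — a picture frame. The two full-height stiles are 340 mm tall; the top rail sits at z = 299 and is 41 mm tall, so the border above the opening is 340 − 299 = 41 mm, matching the stile x-width.


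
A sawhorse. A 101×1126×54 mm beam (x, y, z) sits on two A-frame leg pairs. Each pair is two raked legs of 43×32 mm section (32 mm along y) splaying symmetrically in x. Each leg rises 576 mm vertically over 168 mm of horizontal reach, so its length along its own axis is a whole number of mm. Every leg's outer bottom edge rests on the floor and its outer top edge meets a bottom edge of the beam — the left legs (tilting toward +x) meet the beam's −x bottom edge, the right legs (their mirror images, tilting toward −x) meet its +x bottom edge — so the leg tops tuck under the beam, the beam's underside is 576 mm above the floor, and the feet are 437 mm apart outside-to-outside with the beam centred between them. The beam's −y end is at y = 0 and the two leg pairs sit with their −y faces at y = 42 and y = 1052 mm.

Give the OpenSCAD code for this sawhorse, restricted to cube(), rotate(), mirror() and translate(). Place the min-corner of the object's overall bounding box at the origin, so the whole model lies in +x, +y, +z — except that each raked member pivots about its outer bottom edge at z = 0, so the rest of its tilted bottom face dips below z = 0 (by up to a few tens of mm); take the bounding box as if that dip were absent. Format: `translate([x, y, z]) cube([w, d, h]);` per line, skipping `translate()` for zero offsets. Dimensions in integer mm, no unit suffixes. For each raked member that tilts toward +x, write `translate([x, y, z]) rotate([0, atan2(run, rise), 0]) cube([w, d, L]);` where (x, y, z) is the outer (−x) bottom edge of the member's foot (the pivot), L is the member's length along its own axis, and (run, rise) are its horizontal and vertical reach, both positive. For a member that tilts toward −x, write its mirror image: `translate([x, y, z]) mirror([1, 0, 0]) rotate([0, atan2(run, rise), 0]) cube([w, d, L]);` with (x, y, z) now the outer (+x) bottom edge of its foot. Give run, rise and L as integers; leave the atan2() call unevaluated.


translate([168, 0, 576]) cube([101, 1126, 54]);
translate([0, 42, 0]) rotate([0, atan2(168, 576), 0]) cube([43, 32, 600]);
translate([437, 42, 0]) mirror([1, 0, 0]) rotate([0, atan2(168, 576), 0]) cube([43, 32, 600]);
translate([0, 1052, 0]) rotate([0, atan2(168, 576), 0]) cube([43, 32, 600]);
translate([437, 1052, 0]) mirror([1, 0, 0]) rotate([0, atan2(168, 576), 0]) cube([43, 32, 600]);


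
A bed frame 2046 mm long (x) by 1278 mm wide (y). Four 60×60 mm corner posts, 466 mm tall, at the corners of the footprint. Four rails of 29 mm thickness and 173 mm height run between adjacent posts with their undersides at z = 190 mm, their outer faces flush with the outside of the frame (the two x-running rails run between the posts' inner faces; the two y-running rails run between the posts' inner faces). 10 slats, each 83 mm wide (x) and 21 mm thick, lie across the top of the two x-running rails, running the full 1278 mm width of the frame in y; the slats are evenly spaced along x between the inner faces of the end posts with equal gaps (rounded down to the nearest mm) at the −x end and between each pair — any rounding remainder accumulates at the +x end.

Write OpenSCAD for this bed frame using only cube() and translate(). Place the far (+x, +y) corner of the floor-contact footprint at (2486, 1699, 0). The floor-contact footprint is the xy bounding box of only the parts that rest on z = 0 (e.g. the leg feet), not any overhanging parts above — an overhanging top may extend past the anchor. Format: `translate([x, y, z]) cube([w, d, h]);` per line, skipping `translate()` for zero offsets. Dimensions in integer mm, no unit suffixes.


translate([440, 421, 0]) cube([60, 60, 466]);
translate([440, 1639, 0]) cube([60, 60, 466]);
translate([2426, 421, 0]) cube([60, 60, 466]);
translate([2426, 1639, 0]) cube([60, 60, 466]);
translate([500, 421, 190]) cube([1926, 29, 173]);
translate([500, 1670, 190]) cube([1926, 29, 173]);
translate([440, 481, 190]) cube([29, 1158, 173]);
translate([2457, 481, 190]) cube([29, 1158, 173]);
translate([599, 421, 363]) cube([83, 1278, 21]);
translate([781, 421, 363]) cube([83, 1278, 21]);
translate([963, 421, 363]) cube([83, 1278, 21]);
translate([1145, 421, 363]) cube([83, 1278, 21]);
translate([1327, 421, 363]) cube([83, 1278, 21]);
translate([1509, 421, 363]) cube([83, 1278, 21]);
translate([1691, 421, 363]) cube([83, 1278, 21]);
translate([1873, 421, 363]) cube([83, 1278, 21]);
translate([2055, 421, 363]) cube([83, 1278, 21]);
translate([2237, 421, 363]) cube([83, 1278, 21]);


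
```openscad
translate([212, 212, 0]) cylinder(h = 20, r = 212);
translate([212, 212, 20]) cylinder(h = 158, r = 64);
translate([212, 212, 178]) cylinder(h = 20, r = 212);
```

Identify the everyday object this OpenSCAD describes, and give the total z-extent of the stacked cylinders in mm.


A spool. The overall height is 198 mm.

Three coaxial cylinders, large–small–large — a spool. Two 20 mm flanges and a 158 mm core give 20 + 158 + 20 = 198 mm.


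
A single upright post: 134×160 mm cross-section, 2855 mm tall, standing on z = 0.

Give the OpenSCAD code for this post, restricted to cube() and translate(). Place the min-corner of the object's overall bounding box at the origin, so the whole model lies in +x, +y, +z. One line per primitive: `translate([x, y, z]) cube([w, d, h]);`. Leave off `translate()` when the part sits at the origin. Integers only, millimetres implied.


cube([134, 160, 2855]);


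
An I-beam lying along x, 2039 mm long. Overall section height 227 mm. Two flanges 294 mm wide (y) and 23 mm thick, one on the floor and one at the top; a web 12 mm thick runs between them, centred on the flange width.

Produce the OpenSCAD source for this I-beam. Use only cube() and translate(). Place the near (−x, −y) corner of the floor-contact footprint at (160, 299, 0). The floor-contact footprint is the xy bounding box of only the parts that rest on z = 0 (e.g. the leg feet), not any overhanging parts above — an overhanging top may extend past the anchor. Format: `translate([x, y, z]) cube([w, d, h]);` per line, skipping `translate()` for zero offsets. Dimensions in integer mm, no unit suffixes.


translate([160, 299, 0]) cube([2039, 294, 23]);
translate([160, 440, 23]) cube([2039, 12, 181]);
translate([160, 299, 204]) cube([2039, 294, 23]);


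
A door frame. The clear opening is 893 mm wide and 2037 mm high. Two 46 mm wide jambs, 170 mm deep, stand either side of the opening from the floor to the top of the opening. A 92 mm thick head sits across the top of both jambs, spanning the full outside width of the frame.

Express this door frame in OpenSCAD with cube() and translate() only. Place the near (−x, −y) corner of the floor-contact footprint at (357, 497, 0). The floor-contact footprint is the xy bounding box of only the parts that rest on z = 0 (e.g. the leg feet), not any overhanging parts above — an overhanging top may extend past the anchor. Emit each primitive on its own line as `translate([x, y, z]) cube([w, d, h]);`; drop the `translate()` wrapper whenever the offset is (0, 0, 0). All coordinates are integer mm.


translate([357, 497, 0]) cube([46, 170, 2037]);
translate([1296, 497, 0]) cube([46, 170, 2037]);
translate([357, 497, 2037]) cube([985, 170, 92]);


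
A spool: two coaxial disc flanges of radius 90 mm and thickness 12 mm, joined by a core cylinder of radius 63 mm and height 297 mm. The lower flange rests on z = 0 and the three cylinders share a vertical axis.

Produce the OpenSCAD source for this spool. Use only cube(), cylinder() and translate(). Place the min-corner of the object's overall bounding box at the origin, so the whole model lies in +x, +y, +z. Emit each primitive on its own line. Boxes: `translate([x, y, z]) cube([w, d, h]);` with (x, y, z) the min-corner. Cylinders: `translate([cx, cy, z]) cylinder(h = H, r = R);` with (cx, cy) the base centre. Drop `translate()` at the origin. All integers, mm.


translate([90, 90, 0]) cylinder(h = 12, r = 90);
translate([90, 90, 12]) cylinder(h = 297, r = 63);
translate([90, 90, 309]) cylinder(h = 12, r = 90);


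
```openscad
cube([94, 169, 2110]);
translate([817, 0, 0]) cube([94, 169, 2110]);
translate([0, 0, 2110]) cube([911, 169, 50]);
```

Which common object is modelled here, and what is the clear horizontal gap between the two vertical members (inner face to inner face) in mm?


A door frame. The clear opening width is 723 mm.

Two 2110 mm tall posts with a header on top — a door frame. The left jamb is 94 mm wide at x = 0; the right jamb starts at x = 817. The clear opening is 817 − 94 = 723 mm.


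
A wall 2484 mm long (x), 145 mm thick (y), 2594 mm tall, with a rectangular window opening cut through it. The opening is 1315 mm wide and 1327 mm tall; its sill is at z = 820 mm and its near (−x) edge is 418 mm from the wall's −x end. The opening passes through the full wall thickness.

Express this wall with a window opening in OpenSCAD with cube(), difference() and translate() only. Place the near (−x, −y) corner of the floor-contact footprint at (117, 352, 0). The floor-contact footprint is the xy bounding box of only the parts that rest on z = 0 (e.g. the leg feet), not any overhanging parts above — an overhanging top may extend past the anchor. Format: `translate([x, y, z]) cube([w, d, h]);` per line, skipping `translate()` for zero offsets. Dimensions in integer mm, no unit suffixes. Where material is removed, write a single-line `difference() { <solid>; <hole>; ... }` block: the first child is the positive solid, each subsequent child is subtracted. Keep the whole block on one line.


difference() { translate([117, 352, 0]) cube([2484, 145, 2594]); translate([535, 352, 820]) cube([1315, 145, 1327]); }


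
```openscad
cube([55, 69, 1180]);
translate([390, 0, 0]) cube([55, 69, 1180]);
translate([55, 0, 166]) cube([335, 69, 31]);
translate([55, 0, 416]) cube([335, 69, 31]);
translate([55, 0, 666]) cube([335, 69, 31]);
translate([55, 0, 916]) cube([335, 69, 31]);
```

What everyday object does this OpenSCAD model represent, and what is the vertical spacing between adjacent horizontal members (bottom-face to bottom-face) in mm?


A ladder. The rung spacing is 250 mm.

Two tall 55×69 posts with 4 short bars between them — a ladder. Adjacent rungs sit at z = 166 and z = 416, so the spacing is 416 − 166 = 250 mm.


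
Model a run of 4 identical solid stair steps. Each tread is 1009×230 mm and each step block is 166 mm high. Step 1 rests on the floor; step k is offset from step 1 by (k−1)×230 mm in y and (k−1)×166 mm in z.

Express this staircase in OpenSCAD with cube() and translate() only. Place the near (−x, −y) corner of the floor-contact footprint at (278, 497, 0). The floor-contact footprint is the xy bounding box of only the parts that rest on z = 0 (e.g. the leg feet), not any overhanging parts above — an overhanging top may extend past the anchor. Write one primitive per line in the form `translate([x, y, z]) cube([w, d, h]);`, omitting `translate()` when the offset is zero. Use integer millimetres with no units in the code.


translate([278, 497, 0]) cube([1009, 230, 166]);
translate([278, 727, 166]) cube([1009, 230, 166]);
translate([278, 957, 332]) cube([1009, 230, 166]);
translate([278, 1187, 498]) cube([1009, 230, 166]);


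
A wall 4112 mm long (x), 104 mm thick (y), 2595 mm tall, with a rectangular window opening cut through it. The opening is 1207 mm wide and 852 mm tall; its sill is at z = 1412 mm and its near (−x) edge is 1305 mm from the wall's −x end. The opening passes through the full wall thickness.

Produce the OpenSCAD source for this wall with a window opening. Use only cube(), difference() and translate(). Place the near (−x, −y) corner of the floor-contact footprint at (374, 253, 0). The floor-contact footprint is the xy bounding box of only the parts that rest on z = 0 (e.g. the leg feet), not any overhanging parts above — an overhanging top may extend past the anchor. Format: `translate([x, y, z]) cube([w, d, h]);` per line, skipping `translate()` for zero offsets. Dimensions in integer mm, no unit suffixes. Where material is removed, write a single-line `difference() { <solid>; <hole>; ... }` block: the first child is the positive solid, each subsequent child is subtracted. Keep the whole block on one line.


difference() { translate([374, 253, 0]) cube([4112, 104, 2595]); translate([1679, 253, 1412]) cube([1207, 104, 852]); }


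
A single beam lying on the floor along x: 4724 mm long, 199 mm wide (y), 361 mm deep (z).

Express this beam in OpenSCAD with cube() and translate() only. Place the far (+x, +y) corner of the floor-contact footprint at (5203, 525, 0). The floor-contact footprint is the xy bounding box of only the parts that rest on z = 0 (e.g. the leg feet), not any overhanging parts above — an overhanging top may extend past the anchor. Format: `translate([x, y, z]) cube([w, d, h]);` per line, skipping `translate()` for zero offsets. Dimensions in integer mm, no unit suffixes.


translate([479, 326, 0]) cube([4724, 199, 361]);


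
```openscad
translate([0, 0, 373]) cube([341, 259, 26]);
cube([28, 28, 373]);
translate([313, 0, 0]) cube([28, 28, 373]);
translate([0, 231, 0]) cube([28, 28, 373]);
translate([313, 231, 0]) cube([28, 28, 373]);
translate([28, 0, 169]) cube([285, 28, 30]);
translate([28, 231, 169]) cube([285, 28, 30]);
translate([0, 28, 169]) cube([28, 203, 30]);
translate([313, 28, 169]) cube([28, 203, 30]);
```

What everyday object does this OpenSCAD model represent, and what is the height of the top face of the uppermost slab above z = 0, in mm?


A stool. The seat height is 399 mm.

A 341×259×26 slab at z = 373 on four corner posts — a stool. The seat top is 373 + 26 = 399 mm.


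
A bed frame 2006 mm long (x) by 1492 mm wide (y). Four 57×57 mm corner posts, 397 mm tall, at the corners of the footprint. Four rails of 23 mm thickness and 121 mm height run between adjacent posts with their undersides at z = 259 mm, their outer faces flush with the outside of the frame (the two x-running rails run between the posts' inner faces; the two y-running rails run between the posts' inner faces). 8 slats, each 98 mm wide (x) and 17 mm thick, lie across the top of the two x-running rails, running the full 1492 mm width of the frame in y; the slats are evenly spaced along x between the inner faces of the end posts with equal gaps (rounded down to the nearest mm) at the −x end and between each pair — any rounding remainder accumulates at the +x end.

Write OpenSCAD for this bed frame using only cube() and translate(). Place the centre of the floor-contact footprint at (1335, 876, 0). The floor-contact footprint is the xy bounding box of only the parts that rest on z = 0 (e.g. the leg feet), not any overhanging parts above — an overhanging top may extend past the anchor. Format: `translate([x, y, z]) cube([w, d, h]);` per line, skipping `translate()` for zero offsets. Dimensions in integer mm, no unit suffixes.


// slat z = rail_z + rail_h = 259 + 121 = 380
// slat gap = ⌊(1892 − 8·98) / 9⌋ = 123
translate([332, 130, 0]) cube([57, 57, 397]);
translate([332, 1565, 0]) cube([57, 57, 397]);
translate([2281, 130, 0]) cube([57, 57, 397]);
translate([2281, 1565, 0]) cube([57, 57, 397]);
translate([389, 130, 259]) cube([1892, 23, 121]);
translate([389, 1599, 259]) cube([1892, 23, 121]);
translate([332, 187, 259]) cube([23, 1378, 121]);
translate([2315, 187, 259]) cube([23, 1378, 121]);
translate([512, 130, 380]) cube([98, 1492, 17]);
translate([733, 130, 380]) cube([98, 1492, 17]);
translate([954, 130, 380]) cube([98, 1492, 17]);
translate([1175, 130, 380]) cube([98, 1492, 17]);
translate([1396, 130, 380]) cube([98, 1492, 17]);
translate([1617, 130, 380]) cube([98, 1492, 17]);
translate([1838, 130, 380]) cube([98, 1492, 17]);
translate([2059, 130, 380]) cube([98, 1492, 17]);


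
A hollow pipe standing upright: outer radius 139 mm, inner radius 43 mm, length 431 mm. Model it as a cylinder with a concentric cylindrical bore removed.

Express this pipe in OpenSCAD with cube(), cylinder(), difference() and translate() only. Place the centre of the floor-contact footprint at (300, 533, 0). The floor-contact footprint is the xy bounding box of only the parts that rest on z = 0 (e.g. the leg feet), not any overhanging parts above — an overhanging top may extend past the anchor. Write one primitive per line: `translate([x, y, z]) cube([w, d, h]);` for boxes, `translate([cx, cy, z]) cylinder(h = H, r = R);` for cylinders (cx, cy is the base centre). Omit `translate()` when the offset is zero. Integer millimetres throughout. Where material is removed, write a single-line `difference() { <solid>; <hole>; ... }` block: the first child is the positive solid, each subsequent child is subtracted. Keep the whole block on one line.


difference() { translate([300, 533, 0]) cylinder(h = 431, r = 139); translate([300, 533, 0]) cylinder(h = 431, r = 43); }


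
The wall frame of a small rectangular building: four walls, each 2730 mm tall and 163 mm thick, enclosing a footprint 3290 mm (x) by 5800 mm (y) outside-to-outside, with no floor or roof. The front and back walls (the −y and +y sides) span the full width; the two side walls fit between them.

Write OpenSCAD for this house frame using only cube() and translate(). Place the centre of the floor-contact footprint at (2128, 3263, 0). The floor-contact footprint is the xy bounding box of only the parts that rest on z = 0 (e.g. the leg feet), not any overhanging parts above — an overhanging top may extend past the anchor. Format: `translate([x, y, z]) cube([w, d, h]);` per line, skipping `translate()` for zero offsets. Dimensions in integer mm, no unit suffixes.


translate([483, 363, 0]) cube([3290, 163, 2730]);
translate([483, 6000, 0]) cube([3290, 163, 2730]);
translate([483, 526, 0]) cube([163, 5474, 2730]);
translate([3610, 526, 0]) cube([163, 5474, 2730]);


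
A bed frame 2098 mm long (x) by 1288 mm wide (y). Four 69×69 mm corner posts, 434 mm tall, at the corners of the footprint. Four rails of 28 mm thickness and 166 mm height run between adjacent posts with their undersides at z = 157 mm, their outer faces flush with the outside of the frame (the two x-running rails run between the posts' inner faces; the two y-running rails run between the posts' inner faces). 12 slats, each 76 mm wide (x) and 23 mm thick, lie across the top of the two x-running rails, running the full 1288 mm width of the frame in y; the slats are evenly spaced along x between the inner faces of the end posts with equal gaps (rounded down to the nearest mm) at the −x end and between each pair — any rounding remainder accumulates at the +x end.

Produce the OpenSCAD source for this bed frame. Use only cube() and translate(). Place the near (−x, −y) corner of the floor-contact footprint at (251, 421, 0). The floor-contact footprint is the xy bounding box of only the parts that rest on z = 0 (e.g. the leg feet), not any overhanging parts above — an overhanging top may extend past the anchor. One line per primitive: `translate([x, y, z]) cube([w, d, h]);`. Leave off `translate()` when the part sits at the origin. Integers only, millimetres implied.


// slat z = rail_z + rail_h = 157 + 166 = 323
// slat gap = ⌊(1960 − 12·76) / 13⌋ = 80
translate([251, 421, 0]) cube([69, 69, 434]);
translate([251, 1640, 0]) cube([69, 69, 434]);
translate([2280, 421, 0]) cube([69, 69, 434]);
translate([2280, 1640, 0]) cube([69, 69, 434]);
translate([320, 421, 157]) cube([1960, 28, 166]);
translate([320, 1681, 157]) cube([1960, 28, 166]);
translate([251, 490, 157]) cube([28, 1150, 166]);
translate([2321, 490, 157]) cube([28, 1150, 166]);
translate([400, 421, 323]) cube([76, 1288, 23]);
translate([556, 421, 323]) cube([76, 1288, 23]);
translate([712, 421, 323]) cube([76, 1288, 23]);
translate([868, 421, 323]) cube([76, 1288, 23]);
translate([1024, 421, 323]) cube([76, 1288, 23]);
translate([1180, 421, 323]) cube([76, 1288, 23]);
translate([1336, 421, 323]) cube([76, 1288, 23]);
translate([1492, 421, 323]) cube([76, 1288, 23]);
translate([1648, 421, 323]) cube([76, 1288, 23]);
translate([1804, 421, 323]) cube([76, 1288, 23]);
translate([1960, 421, 323]) cube([76, 1288, 23]);
translate([2116, 421, 323]) cube([76, 1288, 23]);


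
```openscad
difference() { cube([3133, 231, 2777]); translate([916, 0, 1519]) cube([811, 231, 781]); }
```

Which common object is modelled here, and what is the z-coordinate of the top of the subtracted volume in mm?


A wall with a window opening. The window head height is 2300 mm.

A wall with a rectangular opening subtracted — a window. Sill at z = 1519, opening 781 mm tall, so the head is at 1519 + 781 = 2300 mm.


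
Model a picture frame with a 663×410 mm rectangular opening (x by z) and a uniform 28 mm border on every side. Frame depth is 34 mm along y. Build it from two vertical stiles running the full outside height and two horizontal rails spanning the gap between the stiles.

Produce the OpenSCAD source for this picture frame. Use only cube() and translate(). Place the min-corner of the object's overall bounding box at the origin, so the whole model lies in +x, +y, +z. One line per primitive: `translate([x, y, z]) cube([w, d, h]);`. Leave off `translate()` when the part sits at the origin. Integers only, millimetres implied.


cube([28, 34, 466]);
translate([691, 0, 0]) cube([28, 34, 466]);
translate([28, 0, 0]) cube([663, 34, 28]);
translate([28, 0, 438]) cube([663, 34, 28]);


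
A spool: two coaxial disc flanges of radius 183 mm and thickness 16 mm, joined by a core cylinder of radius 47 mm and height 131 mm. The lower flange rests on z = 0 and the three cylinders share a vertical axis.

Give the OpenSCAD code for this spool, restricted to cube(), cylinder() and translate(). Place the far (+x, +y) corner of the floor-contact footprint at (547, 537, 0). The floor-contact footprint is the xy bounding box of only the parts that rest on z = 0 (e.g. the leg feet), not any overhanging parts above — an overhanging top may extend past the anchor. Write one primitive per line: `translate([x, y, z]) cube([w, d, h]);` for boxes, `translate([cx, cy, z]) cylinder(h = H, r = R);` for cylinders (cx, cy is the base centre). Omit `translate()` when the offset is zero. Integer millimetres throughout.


translate([364, 354, 0]) cylinder(h = 16, r = 183);
translate([364, 354, 16]) cylinder(h = 131, r = 47);
translate([364, 354, 147]) cylinder(h = 16, r = 183);


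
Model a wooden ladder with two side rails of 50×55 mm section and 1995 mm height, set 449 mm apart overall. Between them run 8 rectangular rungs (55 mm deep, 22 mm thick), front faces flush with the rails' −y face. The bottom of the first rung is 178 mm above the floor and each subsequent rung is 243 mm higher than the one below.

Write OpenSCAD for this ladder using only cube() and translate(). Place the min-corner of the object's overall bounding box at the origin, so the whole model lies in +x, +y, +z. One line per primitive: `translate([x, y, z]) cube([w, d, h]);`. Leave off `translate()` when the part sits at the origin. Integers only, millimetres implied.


// rung span = 449 - 2*50 = 349
// rung[k] z = 178 + k*243
cube([50, 55, 1995]);
translate([399, 0, 0]) cube([50, 55, 1995]);
translate([50, 0, 178]) cube([349, 55, 22]);
translate([50, 0, 421]) cube([349, 55, 22]);
translate([50, 0, 664]) cube([349, 55, 22]);
translate([50, 0, 907]) cube([349, 55, 22]);
translate([50, 0, 1150]) cube([349, 55, 22]);
translate([50, 0, 1393]) cube([349, 55, 22]);
translate([50, 0, 1636]) cube([349, 55, 22]);
translate([50, 0, 1879]) cube([349, 55, 22]);


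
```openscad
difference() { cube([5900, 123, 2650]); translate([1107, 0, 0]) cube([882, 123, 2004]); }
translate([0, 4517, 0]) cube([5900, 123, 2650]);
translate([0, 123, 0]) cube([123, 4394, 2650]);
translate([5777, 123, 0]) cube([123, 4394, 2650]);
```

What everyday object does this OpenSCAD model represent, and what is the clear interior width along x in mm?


A single room. The interior width is 5654 mm.

Four walls enclosing a rectangle with a door in the front wall — a room. Outside width 5900 minus two 123 mm walls gives 5654 mm.
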